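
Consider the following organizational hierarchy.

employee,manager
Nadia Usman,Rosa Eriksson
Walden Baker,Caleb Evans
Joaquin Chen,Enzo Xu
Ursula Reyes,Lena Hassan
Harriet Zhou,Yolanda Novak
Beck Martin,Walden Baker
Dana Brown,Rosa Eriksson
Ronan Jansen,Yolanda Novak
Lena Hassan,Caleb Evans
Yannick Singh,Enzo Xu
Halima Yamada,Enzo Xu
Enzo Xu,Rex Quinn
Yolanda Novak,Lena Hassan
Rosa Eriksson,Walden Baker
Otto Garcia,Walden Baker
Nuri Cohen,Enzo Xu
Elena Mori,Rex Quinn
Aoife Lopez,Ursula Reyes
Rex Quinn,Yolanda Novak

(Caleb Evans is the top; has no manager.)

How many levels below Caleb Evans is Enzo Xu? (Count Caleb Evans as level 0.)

4

Chain from Enzo Xu up to Caleb Evans: Enzo Xu → Rex Quinn → Yolanda Novak → Lena Hassan → Caleb Evans. That is 4 steps up, so Enzo Xu is 4 levels below Caleb Evans.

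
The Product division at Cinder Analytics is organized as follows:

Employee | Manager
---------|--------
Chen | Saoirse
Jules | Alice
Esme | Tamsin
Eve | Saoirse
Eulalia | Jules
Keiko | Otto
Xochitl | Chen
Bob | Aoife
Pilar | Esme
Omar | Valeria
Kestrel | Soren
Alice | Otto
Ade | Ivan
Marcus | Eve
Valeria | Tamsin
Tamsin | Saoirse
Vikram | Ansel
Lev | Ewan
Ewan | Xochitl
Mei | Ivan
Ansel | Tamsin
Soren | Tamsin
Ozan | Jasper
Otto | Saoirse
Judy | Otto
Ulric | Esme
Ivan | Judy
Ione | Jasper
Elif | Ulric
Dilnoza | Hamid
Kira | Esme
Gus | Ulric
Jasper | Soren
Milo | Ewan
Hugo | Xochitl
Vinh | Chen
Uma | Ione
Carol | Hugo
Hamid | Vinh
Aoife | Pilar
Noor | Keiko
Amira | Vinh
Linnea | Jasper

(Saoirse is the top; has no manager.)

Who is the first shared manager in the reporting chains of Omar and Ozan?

Tamsin

Omar's chain of managers is Valeria, Tamsin, Saoirse. Ozan's chain of managers is Jasper, Soren, Tamsin, Saoirse. The first manager that appears in both chains is Tamsin.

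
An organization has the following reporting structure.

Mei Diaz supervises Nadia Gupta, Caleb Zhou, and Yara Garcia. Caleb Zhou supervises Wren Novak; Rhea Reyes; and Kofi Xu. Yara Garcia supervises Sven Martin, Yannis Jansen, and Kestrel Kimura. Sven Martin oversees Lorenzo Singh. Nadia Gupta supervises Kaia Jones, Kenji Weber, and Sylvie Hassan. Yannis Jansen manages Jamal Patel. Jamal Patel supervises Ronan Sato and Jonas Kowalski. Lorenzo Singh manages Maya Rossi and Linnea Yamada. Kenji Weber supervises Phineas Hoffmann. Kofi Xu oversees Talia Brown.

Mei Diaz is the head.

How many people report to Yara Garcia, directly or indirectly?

Yara Garcia directly manages Sven Martin, Yannis Jansen, Kestrel Kimura. Under Sven Martin: Lorenzo Singh, Linnea Yamada, Maya Rossi (3). Under Yannis Jansen: Jamal Patel, Jonas Kowalski, Ronan Sato (3). Kestrel Kimura has no reports. So Yara Garcia's organization is 3 direct reports plus everyone under them: 4 + 4 + 1 = 9.

9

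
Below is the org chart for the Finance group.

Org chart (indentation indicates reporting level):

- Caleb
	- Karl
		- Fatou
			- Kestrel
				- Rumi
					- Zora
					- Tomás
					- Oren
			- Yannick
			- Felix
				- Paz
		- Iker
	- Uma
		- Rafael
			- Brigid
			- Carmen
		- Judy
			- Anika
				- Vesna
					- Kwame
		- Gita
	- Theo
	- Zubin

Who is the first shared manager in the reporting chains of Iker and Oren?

Iker's chain of managers is Karl, Caleb. Oren's chain of managers is Rumi, Kestrel, Fatou, Karl, Caleb. The first manager that appears in both chains is Karl.

Karl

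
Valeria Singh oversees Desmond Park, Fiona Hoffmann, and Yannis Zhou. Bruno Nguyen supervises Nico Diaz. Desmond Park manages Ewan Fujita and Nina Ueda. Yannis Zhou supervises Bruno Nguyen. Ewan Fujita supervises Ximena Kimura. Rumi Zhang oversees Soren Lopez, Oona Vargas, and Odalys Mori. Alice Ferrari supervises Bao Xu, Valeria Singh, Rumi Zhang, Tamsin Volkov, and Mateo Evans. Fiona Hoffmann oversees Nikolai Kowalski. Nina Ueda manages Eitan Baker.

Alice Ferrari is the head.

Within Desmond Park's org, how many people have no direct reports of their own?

2

The people in Desmond Park's organization with no one reporting to them are Eitan Baker, Ximena Kimura. That is 2.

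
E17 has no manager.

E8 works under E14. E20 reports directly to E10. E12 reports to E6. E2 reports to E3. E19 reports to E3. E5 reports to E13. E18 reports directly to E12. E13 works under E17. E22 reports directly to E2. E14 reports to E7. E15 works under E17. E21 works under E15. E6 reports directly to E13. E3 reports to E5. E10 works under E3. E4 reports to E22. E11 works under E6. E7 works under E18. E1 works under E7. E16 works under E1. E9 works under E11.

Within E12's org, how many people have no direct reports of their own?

The people in E12's organization with no one reporting to them are E8, E16. That is 2.

2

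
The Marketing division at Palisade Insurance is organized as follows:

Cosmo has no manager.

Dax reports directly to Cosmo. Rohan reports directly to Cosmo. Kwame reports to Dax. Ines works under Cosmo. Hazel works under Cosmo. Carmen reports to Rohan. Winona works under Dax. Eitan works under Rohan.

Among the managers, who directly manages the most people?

Direct-report counts: Cosmo has 4; Rohan has 2; Dax has 2. The largest is 4, held by Cosmo.

Cosmo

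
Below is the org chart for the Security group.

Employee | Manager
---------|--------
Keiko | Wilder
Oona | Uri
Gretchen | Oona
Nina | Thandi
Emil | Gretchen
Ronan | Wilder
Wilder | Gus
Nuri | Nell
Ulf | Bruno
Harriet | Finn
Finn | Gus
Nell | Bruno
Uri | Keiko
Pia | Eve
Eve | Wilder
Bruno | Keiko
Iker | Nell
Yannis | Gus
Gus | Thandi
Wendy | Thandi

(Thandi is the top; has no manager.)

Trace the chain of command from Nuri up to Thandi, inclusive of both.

Nuri -> Nell -> Bruno -> Keiko -> Wilder -> Gus -> Thandi

Nuri reports to Nell. Nell reports to Bruno. Bruno reports to Keiko. Keiko reports to Wilder. Wilder reports to Gus. Gus reports to Thandi. Thandi is at the top.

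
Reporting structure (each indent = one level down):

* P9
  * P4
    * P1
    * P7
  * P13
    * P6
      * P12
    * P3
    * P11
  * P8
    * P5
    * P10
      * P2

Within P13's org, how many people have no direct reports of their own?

The people in P13's organization with no one reporting to them are P11, P3, P12. That is 3.

3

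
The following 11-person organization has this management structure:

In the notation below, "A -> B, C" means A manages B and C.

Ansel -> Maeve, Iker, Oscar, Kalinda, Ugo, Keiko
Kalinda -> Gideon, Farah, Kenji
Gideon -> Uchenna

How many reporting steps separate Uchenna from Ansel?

Chain from Uchenna up to Ansel: Uchenna → Gideon → Kalinda → Ansel. That is 3 steps up, so Uchenna is 3 levels below Ansel.

3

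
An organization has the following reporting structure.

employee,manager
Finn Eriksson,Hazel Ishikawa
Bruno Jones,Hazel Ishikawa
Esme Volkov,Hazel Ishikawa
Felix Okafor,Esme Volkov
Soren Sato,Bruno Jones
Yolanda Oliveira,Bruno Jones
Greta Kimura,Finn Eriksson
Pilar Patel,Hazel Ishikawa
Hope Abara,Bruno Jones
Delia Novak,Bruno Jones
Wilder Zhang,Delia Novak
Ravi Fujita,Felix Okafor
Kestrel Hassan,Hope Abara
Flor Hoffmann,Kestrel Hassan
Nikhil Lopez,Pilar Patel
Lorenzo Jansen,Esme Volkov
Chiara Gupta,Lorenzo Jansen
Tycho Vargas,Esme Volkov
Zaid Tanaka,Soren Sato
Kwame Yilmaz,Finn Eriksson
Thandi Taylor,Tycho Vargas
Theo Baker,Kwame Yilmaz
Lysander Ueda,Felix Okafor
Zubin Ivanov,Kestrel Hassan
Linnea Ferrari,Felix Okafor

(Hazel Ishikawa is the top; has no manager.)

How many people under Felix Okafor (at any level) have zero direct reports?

The people in Felix Okafor's organization with no one reporting to them are Linnea Ferrari, Lysander Ueda, Ravi Fujita. That is 3.

3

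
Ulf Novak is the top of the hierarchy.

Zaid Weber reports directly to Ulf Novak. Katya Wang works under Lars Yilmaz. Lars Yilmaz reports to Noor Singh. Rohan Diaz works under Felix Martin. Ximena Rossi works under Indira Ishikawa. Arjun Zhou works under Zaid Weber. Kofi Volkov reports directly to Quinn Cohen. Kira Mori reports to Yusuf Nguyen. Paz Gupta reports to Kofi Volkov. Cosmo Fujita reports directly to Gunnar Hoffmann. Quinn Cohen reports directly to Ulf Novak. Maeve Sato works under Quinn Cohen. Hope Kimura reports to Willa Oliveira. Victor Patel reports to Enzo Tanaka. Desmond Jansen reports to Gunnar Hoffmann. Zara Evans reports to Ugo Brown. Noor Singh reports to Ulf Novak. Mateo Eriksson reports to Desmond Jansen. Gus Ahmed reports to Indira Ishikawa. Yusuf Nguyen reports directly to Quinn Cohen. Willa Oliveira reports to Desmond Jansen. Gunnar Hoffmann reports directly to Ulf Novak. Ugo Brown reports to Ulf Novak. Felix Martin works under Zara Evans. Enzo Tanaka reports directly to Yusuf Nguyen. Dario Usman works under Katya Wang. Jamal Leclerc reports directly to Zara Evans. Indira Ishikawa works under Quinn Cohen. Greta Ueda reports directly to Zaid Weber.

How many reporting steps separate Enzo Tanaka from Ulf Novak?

3

Chain from Enzo Tanaka up to Ulf Novak: Enzo Tanaka → Yusuf Nguyen → Quinn Cohen → Ulf Novak. That is 3 steps up, so Enzo Tanaka is 3 levels below Ulf Novak.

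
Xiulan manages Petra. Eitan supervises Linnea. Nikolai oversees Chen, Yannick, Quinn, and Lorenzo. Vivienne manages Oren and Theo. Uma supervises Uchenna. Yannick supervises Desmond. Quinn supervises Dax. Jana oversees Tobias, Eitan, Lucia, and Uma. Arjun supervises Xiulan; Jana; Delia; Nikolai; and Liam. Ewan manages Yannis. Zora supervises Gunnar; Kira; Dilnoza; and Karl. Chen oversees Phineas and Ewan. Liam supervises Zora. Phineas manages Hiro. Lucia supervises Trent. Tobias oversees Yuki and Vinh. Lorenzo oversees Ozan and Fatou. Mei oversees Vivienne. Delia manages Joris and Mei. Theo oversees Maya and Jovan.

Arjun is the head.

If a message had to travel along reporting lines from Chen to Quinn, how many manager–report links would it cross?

Chen is 1 level below Nikolai, and Quinn is 1 level below Nikolai (their lowest common manager). The shortest path runs up from Chen to Nikolai and back down to Quinn: 1 + 1 = 2 links.

2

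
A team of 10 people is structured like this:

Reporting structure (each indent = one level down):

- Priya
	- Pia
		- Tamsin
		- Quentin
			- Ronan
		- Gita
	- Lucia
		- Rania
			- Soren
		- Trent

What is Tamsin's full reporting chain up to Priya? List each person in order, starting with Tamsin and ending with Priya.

Tamsin reports to Pia. Pia reports to Priya. Priya is at the top.

Tamsin -> Pia -> Priya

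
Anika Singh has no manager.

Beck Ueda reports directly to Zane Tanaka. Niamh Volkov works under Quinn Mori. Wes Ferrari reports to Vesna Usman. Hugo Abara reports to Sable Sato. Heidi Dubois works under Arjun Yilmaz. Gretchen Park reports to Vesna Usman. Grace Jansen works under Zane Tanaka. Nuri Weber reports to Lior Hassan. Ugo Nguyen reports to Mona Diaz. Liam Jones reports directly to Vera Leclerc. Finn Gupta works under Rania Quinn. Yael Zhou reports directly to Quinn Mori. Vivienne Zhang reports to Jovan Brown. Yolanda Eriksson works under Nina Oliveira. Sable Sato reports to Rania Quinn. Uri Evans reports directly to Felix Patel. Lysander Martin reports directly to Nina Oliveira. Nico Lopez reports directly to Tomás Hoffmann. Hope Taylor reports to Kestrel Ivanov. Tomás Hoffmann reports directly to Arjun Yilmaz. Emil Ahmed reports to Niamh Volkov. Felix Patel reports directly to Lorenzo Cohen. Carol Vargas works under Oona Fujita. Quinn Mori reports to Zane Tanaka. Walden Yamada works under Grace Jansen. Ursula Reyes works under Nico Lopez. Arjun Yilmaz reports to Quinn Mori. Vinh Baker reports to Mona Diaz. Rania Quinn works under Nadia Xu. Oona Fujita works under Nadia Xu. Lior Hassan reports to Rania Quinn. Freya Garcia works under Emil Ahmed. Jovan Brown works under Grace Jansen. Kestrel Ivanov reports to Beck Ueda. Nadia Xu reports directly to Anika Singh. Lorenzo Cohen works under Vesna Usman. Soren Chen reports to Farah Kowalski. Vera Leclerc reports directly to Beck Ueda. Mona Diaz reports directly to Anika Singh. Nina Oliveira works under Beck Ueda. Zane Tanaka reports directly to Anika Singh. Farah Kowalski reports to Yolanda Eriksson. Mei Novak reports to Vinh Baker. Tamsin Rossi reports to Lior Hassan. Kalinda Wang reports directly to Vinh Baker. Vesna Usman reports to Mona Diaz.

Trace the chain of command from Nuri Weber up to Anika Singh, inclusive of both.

Nuri Weber -> Lior Hassan -> Rania Quinn -> Nadia Xu -> Anika Singh

Nuri Weber reports to Lior Hassan. Lior Hassan reports to Rania Quinn. Rania Quinn reports to Nadia Xu. Nadia Xu reports to Anika Singh. Anika Singh is at the top.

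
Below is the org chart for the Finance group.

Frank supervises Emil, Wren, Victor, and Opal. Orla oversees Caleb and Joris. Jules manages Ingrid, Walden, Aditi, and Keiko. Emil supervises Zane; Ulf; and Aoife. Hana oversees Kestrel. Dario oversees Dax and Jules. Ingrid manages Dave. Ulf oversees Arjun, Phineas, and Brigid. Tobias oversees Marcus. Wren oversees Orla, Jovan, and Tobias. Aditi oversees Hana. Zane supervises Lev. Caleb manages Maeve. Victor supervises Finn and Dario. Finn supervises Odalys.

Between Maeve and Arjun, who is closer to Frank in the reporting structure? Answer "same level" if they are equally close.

Maeve is 4 levels below Frank; Arjun is 3. Arjun is higher.

Arjun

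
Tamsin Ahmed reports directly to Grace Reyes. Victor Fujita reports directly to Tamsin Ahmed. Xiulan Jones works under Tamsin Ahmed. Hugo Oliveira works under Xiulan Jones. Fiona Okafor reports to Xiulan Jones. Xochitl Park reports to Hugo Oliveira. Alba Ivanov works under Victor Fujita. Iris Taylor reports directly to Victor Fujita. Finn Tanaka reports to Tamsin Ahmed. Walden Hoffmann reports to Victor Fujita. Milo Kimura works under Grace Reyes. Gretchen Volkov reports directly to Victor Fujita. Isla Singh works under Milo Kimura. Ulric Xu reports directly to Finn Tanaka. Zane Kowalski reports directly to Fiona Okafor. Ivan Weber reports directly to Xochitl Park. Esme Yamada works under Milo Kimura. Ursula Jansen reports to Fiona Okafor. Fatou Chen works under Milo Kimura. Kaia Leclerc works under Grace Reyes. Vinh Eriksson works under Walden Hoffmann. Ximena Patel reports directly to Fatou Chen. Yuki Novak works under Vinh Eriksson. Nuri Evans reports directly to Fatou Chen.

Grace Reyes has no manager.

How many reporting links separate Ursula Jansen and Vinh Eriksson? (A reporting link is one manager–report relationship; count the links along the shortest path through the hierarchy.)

6

Ursula Jansen is 3 levels below Tamsin Ahmed, and Vinh Eriksson is 3 levels below Tamsin Ahmed (their lowest common manager). The shortest path runs up from Ursula Jansen to Tamsin Ahmed and back down to Vinh Eriksson: 3 + 3 = 6 links.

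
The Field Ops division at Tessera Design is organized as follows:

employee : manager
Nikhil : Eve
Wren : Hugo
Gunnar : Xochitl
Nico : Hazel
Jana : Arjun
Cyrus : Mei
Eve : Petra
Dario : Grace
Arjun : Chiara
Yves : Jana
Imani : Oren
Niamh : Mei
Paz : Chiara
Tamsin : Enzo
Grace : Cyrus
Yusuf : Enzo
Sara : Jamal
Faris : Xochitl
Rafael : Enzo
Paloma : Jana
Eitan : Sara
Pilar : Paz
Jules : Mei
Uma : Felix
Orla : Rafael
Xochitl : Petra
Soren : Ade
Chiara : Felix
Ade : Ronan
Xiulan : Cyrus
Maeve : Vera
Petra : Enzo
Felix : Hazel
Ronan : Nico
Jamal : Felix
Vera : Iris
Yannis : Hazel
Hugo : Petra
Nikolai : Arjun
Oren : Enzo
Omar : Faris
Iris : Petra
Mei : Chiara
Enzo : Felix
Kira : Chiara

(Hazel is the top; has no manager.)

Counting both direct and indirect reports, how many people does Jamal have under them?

Jamal directly manages Sara. Under Sara: Eitan (1). That's 2 in total.

2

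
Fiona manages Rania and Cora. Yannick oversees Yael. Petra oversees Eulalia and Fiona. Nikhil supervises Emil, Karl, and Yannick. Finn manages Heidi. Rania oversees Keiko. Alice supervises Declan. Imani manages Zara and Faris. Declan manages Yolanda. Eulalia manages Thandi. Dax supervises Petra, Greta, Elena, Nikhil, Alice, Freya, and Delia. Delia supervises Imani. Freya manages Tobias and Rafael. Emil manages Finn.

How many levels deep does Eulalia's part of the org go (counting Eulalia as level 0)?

The longest chain under Eulalia runs Eulalia → Thandi, which is 1 level below Eulalia.

1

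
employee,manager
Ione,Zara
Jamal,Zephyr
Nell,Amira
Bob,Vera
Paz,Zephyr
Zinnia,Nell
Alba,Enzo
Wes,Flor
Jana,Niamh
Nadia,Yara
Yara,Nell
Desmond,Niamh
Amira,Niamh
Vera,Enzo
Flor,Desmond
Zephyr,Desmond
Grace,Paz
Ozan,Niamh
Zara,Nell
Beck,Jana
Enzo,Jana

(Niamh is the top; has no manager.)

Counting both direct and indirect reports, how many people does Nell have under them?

Nell directly manages Yara, Zara, Zinnia. Under Yara: Nadia (1). Under Zara: Ione (1). Zinnia has no reports. So Nell's organization is 3 direct reports plus everyone under them: 2 + 2 + 1 = 5.

5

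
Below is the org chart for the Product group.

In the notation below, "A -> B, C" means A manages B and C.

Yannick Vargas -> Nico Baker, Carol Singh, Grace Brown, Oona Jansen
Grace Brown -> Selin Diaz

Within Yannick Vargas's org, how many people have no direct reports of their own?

4

The people in Yannick Vargas's organization with no one reporting to them are Oona Jansen, Selin Diaz, Carol Singh, Nico Baker. That is 4.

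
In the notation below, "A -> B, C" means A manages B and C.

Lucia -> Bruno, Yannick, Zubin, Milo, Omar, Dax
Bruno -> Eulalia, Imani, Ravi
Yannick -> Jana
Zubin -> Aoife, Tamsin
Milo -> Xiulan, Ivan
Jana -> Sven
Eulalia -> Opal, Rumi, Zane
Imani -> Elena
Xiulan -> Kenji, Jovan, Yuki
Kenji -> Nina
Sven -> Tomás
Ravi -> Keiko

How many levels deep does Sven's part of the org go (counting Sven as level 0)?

The longest chain under Sven runs Sven → Tomás, which is 1 level below Sven.

1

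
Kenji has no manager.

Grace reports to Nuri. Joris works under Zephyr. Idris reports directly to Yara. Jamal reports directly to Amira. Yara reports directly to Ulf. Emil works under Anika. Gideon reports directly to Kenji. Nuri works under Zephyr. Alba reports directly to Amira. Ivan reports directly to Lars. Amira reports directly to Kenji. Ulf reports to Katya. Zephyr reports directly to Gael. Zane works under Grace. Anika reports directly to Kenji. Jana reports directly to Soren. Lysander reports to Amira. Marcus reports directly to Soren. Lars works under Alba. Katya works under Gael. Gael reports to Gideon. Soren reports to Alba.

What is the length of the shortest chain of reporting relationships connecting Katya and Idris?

Idris is in Katya's organization: the chain from Idris up to Katya is Idris → Yara → Ulf → Katya, which is 3 links.

3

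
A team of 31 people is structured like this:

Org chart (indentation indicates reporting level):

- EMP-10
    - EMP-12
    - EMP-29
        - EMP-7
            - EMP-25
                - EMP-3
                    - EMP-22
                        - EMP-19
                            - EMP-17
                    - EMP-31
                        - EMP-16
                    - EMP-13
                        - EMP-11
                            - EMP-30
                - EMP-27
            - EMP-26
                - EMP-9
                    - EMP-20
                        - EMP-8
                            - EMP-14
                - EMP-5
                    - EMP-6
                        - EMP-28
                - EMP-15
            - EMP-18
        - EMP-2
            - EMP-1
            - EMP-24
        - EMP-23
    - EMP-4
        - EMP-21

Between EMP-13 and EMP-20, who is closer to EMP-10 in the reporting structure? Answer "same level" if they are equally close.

Both EMP-13 and EMP-20 are 5 levels below EMP-10.

same level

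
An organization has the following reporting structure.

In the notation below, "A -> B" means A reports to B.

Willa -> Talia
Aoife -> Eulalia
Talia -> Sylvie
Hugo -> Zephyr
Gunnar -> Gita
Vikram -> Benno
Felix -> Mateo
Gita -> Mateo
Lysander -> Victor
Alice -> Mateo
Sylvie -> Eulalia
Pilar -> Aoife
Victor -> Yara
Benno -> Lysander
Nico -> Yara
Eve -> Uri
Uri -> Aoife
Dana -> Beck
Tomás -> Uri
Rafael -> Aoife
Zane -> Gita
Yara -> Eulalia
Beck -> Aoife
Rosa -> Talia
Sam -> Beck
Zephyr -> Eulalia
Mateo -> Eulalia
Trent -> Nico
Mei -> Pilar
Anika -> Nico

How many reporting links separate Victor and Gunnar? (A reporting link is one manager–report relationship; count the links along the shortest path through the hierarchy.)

5

Victor is 2 levels below Eulalia, and Gunnar is 3 levels below Eulalia (their lowest common manager). The shortest path runs up from Victor to Eulalia and back down to Gunnar: 2 + 3 = 5 links.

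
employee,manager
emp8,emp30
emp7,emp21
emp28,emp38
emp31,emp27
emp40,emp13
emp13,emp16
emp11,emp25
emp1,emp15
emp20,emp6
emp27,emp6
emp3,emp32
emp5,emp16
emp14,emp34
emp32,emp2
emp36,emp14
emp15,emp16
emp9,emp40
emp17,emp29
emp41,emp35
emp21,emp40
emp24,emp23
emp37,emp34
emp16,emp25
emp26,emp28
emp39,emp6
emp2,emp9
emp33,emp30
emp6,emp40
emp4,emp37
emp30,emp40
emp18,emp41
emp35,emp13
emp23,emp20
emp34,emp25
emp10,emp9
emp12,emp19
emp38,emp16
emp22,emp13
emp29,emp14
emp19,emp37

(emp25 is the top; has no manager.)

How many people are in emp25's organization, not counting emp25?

emp25 directly manages emp11, emp34, emp16. emp11 has no reports. Under emp34: emp37, emp4, emp19, emp12, emp14, emp36, emp29, emp17 (8). Under emp16: emp5, emp15, emp1, emp38, emp28, emp26, emp13, emp22, emp35, emp41, emp18, emp40, emp21, emp7, emp30, emp33, emp8, emp9, emp10, emp2, emp32, emp3, emp6, emp39, emp20, emp23, emp24, emp27, emp31 (29). So emp25's organization is 3 direct reports plus everyone under them: 1 + 9 + 30 = 40.

40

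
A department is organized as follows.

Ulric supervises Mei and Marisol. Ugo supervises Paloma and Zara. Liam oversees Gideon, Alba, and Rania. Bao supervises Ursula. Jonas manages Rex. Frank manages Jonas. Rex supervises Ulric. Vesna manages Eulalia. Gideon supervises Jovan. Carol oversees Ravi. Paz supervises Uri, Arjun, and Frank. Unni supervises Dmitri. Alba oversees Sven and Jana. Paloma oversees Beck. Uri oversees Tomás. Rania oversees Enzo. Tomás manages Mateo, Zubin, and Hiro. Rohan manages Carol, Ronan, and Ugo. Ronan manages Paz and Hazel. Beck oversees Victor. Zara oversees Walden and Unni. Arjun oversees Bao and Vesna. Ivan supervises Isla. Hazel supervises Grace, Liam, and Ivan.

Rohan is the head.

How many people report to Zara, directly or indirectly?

Zara directly manages Walden, Unni. Walden has no reports. Under Unni: Dmitri (1). So Zara's organization is 2 direct reports plus everyone under them: 1 + 2 = 3.

3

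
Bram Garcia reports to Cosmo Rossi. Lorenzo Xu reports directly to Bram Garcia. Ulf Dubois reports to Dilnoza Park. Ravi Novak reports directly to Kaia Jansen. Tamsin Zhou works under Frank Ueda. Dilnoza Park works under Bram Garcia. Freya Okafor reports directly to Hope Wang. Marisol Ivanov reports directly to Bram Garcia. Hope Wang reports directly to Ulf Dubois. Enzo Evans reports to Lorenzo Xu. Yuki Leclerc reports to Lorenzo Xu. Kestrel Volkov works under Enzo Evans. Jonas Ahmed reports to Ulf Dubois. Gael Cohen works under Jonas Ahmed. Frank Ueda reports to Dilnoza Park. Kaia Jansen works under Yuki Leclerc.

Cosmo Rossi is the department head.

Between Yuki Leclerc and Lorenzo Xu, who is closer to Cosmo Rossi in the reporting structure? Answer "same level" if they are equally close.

Yuki Leclerc is 3 levels below Cosmo Rossi; Lorenzo Xu is 2. Lorenzo Xu is higher.

Lorenzo Xu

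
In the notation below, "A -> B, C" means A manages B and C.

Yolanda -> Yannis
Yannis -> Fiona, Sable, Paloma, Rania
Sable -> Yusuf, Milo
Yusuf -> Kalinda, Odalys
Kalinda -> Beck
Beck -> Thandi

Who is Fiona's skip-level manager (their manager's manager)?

Yolanda

Fiona reports to Yannis, and Yannis reports to Yolanda. So Fiona's skip-level manager is Yolanda.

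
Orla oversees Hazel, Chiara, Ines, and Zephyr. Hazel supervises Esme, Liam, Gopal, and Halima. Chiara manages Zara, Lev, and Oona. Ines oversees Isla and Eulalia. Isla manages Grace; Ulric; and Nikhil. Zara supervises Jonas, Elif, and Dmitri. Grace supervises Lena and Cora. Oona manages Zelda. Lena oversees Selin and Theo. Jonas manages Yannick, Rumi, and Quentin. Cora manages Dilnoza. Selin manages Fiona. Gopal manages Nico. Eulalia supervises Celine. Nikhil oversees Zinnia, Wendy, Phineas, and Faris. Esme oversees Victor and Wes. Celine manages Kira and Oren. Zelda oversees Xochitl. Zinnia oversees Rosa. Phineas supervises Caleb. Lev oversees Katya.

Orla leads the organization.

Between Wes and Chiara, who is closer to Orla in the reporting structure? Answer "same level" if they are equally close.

Wes is 3 levels below Orla; Chiara is 1. Chiara is higher.

Chiara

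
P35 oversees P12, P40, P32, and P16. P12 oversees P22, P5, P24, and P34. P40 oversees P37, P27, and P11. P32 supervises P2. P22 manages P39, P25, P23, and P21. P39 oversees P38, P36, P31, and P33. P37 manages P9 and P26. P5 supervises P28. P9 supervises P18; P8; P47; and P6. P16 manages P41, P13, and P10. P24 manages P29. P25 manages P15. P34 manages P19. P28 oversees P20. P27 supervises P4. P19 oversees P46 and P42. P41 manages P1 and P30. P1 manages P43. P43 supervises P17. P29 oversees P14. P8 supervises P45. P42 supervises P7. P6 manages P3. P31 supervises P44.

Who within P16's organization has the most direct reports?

P16

Direct-report counts within P16's organization: P16 has 3; P41 has 2; P1 has 1; P43 has 1. The largest is 3, held by P16.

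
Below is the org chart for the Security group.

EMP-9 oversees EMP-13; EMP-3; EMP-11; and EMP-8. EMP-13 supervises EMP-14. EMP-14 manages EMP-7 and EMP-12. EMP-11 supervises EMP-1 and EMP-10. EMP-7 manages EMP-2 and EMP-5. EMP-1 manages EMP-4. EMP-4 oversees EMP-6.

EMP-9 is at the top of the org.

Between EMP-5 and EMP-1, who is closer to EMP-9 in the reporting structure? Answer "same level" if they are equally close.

EMP-5 is 4 levels below EMP-9; EMP-1 is 2. EMP-1 is higher.

EMP-1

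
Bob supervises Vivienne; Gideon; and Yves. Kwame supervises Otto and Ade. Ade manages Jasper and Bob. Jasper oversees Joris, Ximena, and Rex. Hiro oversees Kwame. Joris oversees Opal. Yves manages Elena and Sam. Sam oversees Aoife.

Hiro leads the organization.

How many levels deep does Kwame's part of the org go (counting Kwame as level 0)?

5

The longest chain under Kwame runs Kwame → Ade → Bob → Yves → Sam → Aoife, which is 5 levels below Kwame.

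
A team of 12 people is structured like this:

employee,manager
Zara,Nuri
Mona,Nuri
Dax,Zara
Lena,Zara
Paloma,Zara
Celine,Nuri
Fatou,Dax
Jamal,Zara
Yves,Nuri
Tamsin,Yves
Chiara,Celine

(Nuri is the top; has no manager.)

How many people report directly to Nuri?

Nuri directly manages Zara, Mona, Celine, Yves. That is 4 direct reports.

4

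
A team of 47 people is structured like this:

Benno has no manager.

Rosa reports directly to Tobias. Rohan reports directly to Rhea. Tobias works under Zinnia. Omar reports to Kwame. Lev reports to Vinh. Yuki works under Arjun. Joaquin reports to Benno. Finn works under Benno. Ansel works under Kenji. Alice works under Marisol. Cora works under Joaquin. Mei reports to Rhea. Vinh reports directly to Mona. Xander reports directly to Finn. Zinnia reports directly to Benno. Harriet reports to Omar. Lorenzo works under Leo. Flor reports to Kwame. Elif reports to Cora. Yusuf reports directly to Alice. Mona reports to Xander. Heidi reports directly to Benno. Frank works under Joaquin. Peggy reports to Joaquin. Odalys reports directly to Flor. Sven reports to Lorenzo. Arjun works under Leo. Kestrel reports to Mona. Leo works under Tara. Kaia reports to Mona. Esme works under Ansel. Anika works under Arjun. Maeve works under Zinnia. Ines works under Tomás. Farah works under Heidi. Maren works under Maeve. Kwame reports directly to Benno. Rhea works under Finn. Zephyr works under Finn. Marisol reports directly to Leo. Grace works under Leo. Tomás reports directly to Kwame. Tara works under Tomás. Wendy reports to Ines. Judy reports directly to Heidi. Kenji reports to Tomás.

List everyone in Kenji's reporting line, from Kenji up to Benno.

Kenji -> Tomás -> Kwame -> Benno

Kenji reports to Tomás. Tomás reports to Kwame. Kwame reports to Benno. Benno is at the top.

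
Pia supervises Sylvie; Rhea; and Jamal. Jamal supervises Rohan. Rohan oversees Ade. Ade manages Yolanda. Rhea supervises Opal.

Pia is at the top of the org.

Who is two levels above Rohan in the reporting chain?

Rohan reports to Jamal, and Jamal reports to Pia. So Rohan's skip-level manager is Pia.

Pia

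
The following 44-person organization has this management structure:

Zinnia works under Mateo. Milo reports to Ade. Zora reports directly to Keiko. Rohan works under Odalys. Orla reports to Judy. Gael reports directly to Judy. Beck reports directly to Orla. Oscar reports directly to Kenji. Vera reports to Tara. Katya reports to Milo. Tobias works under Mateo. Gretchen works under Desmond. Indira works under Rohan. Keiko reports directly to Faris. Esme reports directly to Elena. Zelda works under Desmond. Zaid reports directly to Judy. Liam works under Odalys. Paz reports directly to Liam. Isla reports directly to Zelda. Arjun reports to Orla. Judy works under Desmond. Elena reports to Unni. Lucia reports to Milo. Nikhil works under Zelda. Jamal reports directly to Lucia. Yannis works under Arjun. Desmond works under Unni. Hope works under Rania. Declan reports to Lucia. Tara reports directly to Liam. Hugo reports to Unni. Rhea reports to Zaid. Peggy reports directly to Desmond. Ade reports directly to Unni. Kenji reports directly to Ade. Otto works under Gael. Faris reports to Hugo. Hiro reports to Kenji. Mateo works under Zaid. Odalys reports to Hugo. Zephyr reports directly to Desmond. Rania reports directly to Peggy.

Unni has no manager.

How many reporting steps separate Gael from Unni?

3

Chain from Gael up to Unni: Gael → Judy → Desmond → Unni. That is 3 steps up, so Gael is 3 levels below Unni.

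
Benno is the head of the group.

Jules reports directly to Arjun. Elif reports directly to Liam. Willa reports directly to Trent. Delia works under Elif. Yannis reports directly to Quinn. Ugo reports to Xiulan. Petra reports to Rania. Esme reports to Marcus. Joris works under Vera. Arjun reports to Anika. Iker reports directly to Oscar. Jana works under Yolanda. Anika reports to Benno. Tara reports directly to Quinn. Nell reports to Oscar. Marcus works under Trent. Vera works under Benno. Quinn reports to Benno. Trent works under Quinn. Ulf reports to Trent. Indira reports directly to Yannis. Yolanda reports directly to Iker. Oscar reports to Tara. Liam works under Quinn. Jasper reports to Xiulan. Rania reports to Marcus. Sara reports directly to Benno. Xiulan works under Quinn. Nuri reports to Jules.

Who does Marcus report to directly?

Marcus reports directly to Trent.

Trent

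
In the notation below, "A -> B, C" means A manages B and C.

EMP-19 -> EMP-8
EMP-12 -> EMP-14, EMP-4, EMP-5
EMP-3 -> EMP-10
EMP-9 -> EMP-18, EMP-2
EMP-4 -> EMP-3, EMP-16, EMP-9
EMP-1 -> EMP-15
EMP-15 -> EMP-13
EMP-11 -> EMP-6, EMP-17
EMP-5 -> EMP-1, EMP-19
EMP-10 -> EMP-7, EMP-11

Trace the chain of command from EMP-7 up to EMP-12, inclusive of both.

EMP-7 reports to EMP-10. EMP-10 reports to EMP-3. EMP-3 reports to EMP-4. EMP-4 reports to EMP-12. EMP-12 is at the top.

EMP-7 -> EMP-10 -> EMP-3 -> EMP-4 -> EMP-12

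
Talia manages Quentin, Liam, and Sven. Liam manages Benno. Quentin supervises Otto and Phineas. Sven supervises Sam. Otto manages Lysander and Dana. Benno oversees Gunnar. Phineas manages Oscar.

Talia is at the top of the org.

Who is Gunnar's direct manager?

Gunnar reports directly to Benno.

Benno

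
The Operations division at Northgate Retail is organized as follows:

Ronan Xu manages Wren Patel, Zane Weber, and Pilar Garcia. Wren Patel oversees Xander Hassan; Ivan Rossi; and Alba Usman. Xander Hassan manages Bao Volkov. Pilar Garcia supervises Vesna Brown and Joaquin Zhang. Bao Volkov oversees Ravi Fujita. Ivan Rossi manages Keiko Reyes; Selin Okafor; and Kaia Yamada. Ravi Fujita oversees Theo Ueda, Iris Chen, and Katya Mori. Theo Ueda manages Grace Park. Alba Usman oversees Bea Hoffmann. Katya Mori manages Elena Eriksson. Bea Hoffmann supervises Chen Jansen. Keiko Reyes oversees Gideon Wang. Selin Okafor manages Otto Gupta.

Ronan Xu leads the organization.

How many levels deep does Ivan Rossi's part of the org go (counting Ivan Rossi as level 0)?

2

The longest chain under Ivan Rossi runs Ivan Rossi → Selin Okafor → Otto Gupta, which is 2 levels below Ivan Rossi.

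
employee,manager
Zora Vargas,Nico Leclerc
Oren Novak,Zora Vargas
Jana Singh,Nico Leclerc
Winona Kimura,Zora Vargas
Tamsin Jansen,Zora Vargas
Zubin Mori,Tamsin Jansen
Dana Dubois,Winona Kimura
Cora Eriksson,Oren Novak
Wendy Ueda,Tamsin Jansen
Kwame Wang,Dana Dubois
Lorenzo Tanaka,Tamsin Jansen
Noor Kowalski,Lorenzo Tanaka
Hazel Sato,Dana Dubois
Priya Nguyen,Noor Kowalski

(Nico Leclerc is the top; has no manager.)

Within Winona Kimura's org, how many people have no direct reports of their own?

The people in Winona Kimura's organization with no one reporting to them are Hazel Sato, Kwame Wang. That is 2.

2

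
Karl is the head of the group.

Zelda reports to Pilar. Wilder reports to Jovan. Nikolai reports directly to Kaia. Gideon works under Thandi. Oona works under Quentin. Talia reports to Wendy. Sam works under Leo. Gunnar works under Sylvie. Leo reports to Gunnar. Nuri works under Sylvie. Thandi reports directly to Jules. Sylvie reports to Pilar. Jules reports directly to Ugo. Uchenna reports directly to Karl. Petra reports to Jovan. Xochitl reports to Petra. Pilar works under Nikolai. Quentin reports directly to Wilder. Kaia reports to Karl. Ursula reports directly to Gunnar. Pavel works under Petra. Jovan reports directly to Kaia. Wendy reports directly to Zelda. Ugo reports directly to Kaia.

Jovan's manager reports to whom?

Karl

Jovan reports to Kaia, and Kaia reports to Karl. So Jovan's skip-level manager is Karl.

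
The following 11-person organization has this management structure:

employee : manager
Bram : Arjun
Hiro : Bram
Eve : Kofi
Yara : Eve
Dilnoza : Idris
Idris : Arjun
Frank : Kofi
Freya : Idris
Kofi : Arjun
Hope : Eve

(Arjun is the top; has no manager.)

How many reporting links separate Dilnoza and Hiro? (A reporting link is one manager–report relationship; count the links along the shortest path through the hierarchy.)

Dilnoza is 2 levels below Arjun, and Hiro is 2 levels below Arjun (their lowest common manager). The shortest path runs up from Dilnoza to Arjun and back down to Hiro: 2 + 2 = 4 links.

4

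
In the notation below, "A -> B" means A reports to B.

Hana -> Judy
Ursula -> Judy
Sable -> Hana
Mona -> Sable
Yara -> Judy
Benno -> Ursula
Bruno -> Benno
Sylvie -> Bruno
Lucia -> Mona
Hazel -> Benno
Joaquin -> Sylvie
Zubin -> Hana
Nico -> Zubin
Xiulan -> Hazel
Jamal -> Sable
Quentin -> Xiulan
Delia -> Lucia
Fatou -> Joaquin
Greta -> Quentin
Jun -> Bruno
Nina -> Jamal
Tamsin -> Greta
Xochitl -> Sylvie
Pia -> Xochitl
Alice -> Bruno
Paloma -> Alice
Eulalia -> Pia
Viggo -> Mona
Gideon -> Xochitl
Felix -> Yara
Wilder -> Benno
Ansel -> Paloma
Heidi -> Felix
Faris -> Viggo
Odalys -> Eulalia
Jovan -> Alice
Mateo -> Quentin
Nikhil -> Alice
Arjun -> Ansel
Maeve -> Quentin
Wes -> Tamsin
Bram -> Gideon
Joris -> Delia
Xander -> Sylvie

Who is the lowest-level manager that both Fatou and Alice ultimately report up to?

Bruno

Fatou's chain of managers is Joaquin, Sylvie, Bruno, Benno, Ursula, Judy. Alice's chain of managers is Bruno, Benno, Ursula, Judy. The first manager that appears in both chains is Bruno.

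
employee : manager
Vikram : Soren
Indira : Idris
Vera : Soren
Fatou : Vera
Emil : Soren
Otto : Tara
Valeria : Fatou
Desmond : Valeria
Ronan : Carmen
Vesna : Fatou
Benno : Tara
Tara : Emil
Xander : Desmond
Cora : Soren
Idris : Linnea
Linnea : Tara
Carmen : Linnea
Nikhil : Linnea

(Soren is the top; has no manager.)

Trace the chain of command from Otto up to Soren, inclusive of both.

Otto -> Tara -> Emil -> Soren

Otto reports to Tara. Tara reports to Emil. Emil reports to Soren. Soren is at the top.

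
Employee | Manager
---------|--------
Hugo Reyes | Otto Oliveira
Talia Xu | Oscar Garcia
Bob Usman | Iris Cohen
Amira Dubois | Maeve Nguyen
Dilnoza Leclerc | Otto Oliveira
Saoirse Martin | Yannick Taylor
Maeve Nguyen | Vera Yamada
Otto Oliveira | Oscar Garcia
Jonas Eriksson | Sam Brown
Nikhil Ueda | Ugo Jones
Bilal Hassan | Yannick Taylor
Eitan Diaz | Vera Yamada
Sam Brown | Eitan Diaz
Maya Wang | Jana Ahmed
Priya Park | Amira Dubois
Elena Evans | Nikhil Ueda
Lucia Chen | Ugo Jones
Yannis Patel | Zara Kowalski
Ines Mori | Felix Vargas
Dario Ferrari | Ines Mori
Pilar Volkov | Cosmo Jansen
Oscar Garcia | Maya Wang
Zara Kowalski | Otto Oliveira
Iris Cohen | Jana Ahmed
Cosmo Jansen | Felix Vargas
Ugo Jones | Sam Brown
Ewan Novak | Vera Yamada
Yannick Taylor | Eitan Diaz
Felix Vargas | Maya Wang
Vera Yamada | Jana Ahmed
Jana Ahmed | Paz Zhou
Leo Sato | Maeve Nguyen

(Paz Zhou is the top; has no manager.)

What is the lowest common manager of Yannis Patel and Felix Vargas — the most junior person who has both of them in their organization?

Maya Wang

Yannis Patel's chain of managers is Zara Kowalski, Otto Oliveira, Oscar Garcia, Maya Wang, Jana Ahmed, Paz Zhou. Felix Vargas's chain of managers is Maya Wang, Jana Ahmed, Paz Zhou. The first manager that appears in both chains is Maya Wang.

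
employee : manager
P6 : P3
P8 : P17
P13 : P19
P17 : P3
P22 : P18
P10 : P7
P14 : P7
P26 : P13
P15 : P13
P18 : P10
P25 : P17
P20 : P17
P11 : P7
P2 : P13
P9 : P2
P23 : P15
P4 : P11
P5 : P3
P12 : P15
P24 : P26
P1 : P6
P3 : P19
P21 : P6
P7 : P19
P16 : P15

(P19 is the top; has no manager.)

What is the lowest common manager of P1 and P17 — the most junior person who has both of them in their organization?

P3

P1's chain of managers is P6, P3, P19. P17's chain of managers is P3, P19. The first manager that appears in both chains is P3.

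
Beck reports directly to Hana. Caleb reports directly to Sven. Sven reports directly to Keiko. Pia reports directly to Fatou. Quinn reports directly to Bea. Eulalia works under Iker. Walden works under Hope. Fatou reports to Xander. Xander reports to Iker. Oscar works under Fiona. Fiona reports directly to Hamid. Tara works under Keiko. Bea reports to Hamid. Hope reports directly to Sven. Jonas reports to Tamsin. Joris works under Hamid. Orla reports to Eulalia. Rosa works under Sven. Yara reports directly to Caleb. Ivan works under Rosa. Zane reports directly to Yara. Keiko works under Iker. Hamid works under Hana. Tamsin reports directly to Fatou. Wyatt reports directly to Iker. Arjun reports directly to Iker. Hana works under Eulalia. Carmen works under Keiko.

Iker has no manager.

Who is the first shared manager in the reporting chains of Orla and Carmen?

Iker

Orla's chain of managers is Eulalia, Iker. Carmen's chain of managers is Keiko, Iker. The first manager that appears in both chains is Iker.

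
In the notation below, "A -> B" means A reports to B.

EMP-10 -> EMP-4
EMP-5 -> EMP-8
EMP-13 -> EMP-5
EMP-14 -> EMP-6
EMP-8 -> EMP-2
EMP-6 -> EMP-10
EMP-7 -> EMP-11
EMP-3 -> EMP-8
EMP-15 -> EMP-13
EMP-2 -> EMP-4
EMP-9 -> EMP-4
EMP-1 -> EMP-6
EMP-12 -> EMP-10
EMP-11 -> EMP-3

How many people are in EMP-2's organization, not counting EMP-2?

EMP-2 directly manages EMP-8. Under EMP-8: EMP-3, EMP-11, EMP-7, EMP-5, EMP-13, EMP-15 (6). That's 7 in total.

7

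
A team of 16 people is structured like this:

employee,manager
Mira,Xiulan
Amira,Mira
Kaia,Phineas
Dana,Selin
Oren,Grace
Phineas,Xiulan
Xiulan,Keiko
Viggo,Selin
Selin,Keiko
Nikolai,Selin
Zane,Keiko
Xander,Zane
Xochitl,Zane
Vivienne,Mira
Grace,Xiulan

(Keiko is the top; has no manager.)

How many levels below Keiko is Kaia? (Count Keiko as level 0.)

3

Chain from Kaia up to Keiko: Kaia → Phineas → Xiulan → Keiko. That is 3 steps up, so Kaia is 3 levels below Keiko.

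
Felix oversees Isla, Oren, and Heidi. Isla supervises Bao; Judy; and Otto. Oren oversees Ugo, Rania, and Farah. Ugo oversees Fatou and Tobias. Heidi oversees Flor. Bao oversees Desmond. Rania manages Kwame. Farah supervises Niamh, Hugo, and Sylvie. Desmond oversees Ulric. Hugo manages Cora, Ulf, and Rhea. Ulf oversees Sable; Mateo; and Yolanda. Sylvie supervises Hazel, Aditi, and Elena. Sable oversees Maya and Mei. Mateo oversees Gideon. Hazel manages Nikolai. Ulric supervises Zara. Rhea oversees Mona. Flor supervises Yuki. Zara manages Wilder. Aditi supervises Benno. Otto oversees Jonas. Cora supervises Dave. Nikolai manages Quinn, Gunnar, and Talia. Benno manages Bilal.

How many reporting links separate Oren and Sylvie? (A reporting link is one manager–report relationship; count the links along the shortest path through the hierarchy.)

2

Sylvie is in Oren's organization: the chain from Sylvie up to Oren is Sylvie → Farah → Oren, which is 2 links.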